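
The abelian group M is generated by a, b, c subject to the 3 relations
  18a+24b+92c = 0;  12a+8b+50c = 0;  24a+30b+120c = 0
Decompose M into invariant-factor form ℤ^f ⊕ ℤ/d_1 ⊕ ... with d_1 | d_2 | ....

rank_ℚ(R)=3; free=3−3=0
SNF(R) diag = [2, 2, 6] → torsion [2, 2, 6]

Answer: M ≅ ℤ/2 ⊕ ℤ/2 ⊕ ℤ/6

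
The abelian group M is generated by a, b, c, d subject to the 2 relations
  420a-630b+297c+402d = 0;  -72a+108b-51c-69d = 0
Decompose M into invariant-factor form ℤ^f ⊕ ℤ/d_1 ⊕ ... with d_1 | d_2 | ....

rank_ℚ(R)=2; free=4−2=2
SNF(R) diag = [3, 3] → torsion [3, 3]

Answer: M ≅ ℤ^2 ⊕ ℤ/3 ⊕ ℤ/3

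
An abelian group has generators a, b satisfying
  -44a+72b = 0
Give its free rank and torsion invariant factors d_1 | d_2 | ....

rank_ℚ(R)=1; free=2−1=1
SNF(R) diag = [4] → torsion [4]

Answer: M ≅ ℤ^1 ⊕ ℤ/4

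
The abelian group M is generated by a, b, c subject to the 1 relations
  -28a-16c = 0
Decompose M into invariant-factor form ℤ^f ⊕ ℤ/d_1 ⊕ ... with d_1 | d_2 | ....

Answer: M ≅ ℤ^2 ⊕ ℤ/4

Derivation:
rank_ℚ(R)=1; free=3−1=2
SNF(R) diag = [4] → torsion [4]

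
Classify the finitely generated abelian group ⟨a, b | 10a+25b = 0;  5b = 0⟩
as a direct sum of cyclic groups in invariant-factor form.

Answer: M ≅ ℤ/5 ⊕ ℤ/10

Derivation:
rank_ℚ(R)=2; free=2−2=0
SNF(R) diag = [5, 10] → torsion [5, 10]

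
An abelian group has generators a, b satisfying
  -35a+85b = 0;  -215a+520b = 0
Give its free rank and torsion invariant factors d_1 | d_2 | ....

rank_ℚ(R)=2; free=2−2=0
SNF(R) diag = [5, 15] → torsion [5, 15]

Answer: M ≅ ℤ/5 ⊕ ℤ/15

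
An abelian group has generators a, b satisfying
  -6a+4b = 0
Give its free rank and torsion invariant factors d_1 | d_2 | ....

Answer: M ≅ ℤ^1 ⊕ ℤ/2

Derivation:
rank_ℚ(R)=1; free=2−1=1
SNF(R) diag = [2] → torsion [2]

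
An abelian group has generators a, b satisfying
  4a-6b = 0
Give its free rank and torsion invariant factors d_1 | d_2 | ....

rank_ℚ(R)=1; free=2−1=1
SNF(R) diag = [2] → torsion [2]

Answer: M ≅ ℤ^1 ⊕ ℤ/2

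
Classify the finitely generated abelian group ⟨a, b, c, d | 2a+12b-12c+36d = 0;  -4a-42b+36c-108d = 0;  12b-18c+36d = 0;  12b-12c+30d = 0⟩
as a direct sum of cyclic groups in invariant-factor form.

Answer: M ≅ ℤ/2 ⊕ ℤ/6 ⊕ ℤ/6 ⊕ ℤ/6

Derivation:
rank_ℚ(R)=4; free=4−4=0
SNF(R) diag = [2, 6, 6, 6] → torsion [2, 6, 6, 6]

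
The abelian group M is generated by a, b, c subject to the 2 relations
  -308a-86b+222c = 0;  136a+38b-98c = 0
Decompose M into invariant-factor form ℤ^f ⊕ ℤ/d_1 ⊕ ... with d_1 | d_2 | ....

Answer: M ≅ ℤ^1 ⊕ ℤ/2 ⊕ ℤ/4

Derivation:
rank_ℚ(R)=2; free=3−2=1
SNF(R) diag = [2, 4] → torsion [2, 4]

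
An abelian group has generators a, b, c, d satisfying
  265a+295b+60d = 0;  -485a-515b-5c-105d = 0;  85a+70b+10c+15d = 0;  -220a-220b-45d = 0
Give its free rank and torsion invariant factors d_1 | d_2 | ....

rank_ℚ(R)=4; free=4−4=0
SNF(R) diag = [5, 5, 15, 45] → torsion [5, 5, 15, 45]

Answer: M ≅ ℤ/5 ⊕ ℤ/5 ⊕ ℤ/15 ⊕ ℤ/45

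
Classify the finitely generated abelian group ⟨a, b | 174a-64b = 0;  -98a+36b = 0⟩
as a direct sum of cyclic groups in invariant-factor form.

Answer: M ≅ ℤ/2 ⊕ ℤ/4

Derivation:
rank_ℚ(R)=2; free=2−2=0
SNF(R) diag = [2, 4] → torsion [2, 4]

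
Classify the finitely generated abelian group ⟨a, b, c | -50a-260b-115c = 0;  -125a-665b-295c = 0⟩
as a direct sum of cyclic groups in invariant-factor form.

Answer: M ≅ ℤ^1 ⊕ ℤ/5 ⊕ ℤ/15

Derivation:
rank_ℚ(R)=2; free=3−2=1
SNF(R) diag = [5, 15] → torsion [5, 15]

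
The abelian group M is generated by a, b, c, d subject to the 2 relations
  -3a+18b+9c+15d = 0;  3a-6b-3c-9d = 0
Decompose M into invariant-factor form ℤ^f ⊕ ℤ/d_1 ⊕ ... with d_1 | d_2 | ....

Answer: M ≅ ℤ^2 ⊕ ℤ/3 ⊕ ℤ/6

Derivation:
rank_ℚ(R)=2; free=4−2=2
SNF(R) diag = [3, 6] → torsion [3, 6]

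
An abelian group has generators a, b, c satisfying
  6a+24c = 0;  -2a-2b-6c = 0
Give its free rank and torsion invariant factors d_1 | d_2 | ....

rank_ℚ(R)=2; free=3−2=1
SNF(R) diag = [2, 6] → torsion [2, 6]

Answer: M ≅ ℤ^1 ⊕ ℤ/2 ⊕ ℤ/6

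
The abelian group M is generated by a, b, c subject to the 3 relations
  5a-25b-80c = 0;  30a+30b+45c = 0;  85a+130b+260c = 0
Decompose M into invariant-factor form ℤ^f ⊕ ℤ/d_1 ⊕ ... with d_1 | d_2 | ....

Answer: M ≅ ℤ/5 ⊕ ℤ/15 ⊕ ℤ/15

Derivation:
rank_ℚ(R)=3; free=3−3=0
SNF(R) diag = [5, 15, 15] → torsion [5, 15, 15]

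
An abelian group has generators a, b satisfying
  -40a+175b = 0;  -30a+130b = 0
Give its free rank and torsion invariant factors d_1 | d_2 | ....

rank_ℚ(R)=2; free=2−2=0
SNF(R) diag = [5, 10] → torsion [5, 10]

Answer: M ≅ ℤ/5 ⊕ ℤ/10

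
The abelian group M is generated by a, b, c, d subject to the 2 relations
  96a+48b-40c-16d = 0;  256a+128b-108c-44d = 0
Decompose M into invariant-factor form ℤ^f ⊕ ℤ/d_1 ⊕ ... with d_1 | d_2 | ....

rank_ℚ(R)=2; free=4−2=2
SNF(R) diag = [4, 8] → torsion [4, 8]

Answer: M ≅ ℤ^2 ⊕ ℤ/4 ⊕ ℤ/8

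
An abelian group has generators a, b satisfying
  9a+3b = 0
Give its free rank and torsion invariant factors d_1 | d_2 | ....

Answer: M ≅ ℤ^1 ⊕ ℤ/3

Derivation:
rank_ℚ(R)=1; free=2−1=1
SNF(R) diag = [3] → torsion [3]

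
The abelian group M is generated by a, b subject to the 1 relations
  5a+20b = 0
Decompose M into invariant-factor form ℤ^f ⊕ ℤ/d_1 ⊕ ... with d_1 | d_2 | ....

Answer: M ≅ ℤ^1 ⊕ ℤ/5

Derivation:
rank_ℚ(R)=1; free=2−1=1
SNF(R) diag = [5] → torsion [5]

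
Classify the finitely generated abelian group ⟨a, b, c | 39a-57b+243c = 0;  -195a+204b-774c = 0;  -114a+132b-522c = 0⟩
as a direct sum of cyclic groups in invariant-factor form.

rank_ℚ(R)=3; free=3−3=0
SNF(R) diag = [3, 9, 18] → torsion [3, 9, 18]

Answer: M ≅ ℤ/3 ⊕ ℤ/9 ⊕ ℤ/18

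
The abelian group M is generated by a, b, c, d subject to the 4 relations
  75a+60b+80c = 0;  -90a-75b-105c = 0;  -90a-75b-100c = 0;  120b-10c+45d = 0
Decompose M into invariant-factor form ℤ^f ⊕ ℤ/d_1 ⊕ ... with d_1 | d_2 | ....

Answer: M ≅ ℤ/5 ⊕ ℤ/15 ⊕ ℤ/15 ⊕ ℤ/45

Derivation:
rank_ℚ(R)=4; free=4−4=0
SNF(R) diag = [5, 15, 15, 45] → torsion [5, 15, 15, 45]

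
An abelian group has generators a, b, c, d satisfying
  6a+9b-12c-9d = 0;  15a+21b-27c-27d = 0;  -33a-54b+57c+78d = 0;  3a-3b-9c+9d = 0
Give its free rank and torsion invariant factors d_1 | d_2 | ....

Answer: M ≅ ℤ/3 ⊕ ℤ/3 ⊕ ℤ/6 ⊕ ℤ/18

Derivation:
rank_ℚ(R)=4; free=4−4=0
SNF(R) diag = [3, 3, 6, 18] → torsion [3, 3, 6, 18]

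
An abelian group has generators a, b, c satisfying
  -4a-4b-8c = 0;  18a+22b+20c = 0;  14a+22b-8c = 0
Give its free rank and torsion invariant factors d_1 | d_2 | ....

rank_ℚ(R)=3; free=3−3=0
SNF(R) diag = [2, 4, 8] → torsion [2, 4, 8]

Answer: M ≅ ℤ/2 ⊕ ℤ/4 ⊕ ℤ/8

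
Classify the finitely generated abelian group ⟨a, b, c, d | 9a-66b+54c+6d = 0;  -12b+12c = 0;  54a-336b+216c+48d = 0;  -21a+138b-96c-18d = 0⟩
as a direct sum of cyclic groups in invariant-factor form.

rank_ℚ(R)=4; free=4−4=0
SNF(R) diag = [3, 6, 12, 12] → torsion [3, 6, 12, 12]

Answer: M ≅ ℤ/3 ⊕ ℤ/6 ⊕ ℤ/12 ⊕ ℤ/12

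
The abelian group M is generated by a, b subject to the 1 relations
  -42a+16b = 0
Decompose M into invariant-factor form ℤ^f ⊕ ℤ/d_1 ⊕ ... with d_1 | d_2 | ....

rank_ℚ(R)=1; free=2−1=1
SNF(R) diag = [2] → torsion [2]

Answer: M ≅ ℤ^1 ⊕ ℤ/2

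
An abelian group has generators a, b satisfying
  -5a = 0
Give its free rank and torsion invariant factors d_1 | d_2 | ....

rank_ℚ(R)=1; free=2−1=1
SNF(R) diag = [5] → torsion [5]

Answer: M ≅ ℤ^1 ⊕ ℤ/5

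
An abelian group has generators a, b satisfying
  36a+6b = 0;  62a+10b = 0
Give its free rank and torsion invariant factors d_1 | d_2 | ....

Answer: M ≅ ℤ/2 ⊕ ℤ/6

Derivation:
rank_ℚ(R)=2; free=2−2=0
SNF(R) diag = [2, 6] → torsion [2, 6]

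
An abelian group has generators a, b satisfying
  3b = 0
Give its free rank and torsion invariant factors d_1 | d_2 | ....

Answer: M ≅ ℤ^1 ⊕ ℤ/3

Derivation:
rank_ℚ(R)=1; free=2−1=1
SNF(R) diag = [3] → torsion [3]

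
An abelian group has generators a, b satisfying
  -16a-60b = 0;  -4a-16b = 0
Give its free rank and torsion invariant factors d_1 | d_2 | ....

Answer: M ≅ ℤ/4 ⊕ ℤ/4

Derivation:
rank_ℚ(R)=2; free=2−2=0
SNF(R) diag = [4, 4] → torsion [4, 4]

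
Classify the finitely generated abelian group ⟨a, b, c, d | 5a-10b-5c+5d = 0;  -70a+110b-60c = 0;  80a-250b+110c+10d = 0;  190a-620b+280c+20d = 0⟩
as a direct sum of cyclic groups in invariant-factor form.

rank_ℚ(R)=4; free=4−4=0
SNF(R) diag = [5, 10, 30, 60] → torsion [5, 10, 30, 60]

Answer: M ≅ ℤ/5 ⊕ ℤ/10 ⊕ ℤ/30 ⊕ ℤ/60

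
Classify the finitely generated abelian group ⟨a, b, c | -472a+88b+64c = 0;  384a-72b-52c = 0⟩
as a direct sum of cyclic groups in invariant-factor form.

rank_ℚ(R)=2; free=3−2=1
SNF(R) diag = [4, 8] → torsion [4, 8]

Answer: M ≅ ℤ^1 ⊕ ℤ/4 ⊕ ℤ/8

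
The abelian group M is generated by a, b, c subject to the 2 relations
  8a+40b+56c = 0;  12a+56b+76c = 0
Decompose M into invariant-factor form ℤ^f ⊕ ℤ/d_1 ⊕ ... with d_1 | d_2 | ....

Answer: M ≅ ℤ^1 ⊕ ℤ/4 ⊕ ℤ/8

Derivation:
rank_ℚ(R)=2; free=3−2=1
SNF(R) diag = [4, 8] → torsion [4, 8]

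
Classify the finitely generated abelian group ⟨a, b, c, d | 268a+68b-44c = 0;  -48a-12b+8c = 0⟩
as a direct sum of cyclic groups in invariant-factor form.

Answer: M ≅ ℤ^2 ⊕ ℤ/4 ⊕ ℤ/4

Derivation:
rank_ℚ(R)=2; free=4−2=2
SNF(R) diag = [4, 4] → torsion [4, 4]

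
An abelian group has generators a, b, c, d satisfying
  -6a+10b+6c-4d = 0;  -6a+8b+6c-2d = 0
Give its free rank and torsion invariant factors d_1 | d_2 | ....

rank_ℚ(R)=2; free=4−2=2
SNF(R) diag = [2, 6] → torsion [2, 6]

Answer: M ≅ ℤ^2 ⊕ ℤ/2 ⊕ ℤ/6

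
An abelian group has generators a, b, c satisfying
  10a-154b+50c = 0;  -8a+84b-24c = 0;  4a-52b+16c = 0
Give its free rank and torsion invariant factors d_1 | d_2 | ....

rank_ℚ(R)=3; free=3−3=0
SNF(R) diag = [2, 4, 4] → torsion [2, 4, 4]

Answer: M ≅ ℤ/2 ⊕ ℤ/4 ⊕ ℤ/4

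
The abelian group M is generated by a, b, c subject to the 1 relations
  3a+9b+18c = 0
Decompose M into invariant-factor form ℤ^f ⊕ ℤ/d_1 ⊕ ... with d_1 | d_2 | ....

rank_ℚ(R)=1; free=3−1=2
SNF(R) diag = [3] → torsion [3]

Answer: M ≅ ℤ^2 ⊕ ℤ/3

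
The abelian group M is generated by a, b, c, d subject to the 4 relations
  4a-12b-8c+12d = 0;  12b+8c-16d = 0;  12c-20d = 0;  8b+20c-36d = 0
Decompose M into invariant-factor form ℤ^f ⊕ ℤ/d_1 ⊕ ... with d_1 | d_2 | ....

rank_ℚ(R)=4; free=4−4=0
SNF(R) diag = [4, 4, 4, 8] → torsion [4, 4, 4, 8]

Answer: M ≅ ℤ/4 ⊕ ℤ/4 ⊕ ℤ/4 ⊕ ℤ/8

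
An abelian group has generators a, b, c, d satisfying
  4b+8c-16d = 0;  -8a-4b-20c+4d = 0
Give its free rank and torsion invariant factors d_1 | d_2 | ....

rank_ℚ(R)=2; free=4−2=2
SNF(R) diag = [4, 4] → torsion [4, 4]

Answer: M ≅ ℤ^2 ⊕ ℤ/4 ⊕ ℤ/4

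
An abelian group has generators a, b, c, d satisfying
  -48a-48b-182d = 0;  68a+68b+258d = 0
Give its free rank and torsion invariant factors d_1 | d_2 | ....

rank_ℚ(R)=2; free=4−2=2
SNF(R) diag = [2, 4] → torsion [2, 4]

Answer: M ≅ ℤ^2 ⊕ ℤ/2 ⊕ ℤ/4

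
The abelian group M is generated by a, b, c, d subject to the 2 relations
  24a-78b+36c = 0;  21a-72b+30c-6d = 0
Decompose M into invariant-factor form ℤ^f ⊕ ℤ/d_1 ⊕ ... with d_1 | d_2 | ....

Answer: M ≅ ℤ^2 ⊕ ℤ/3 ⊕ ℤ/6

Derivation:
rank_ℚ(R)=2; free=4−2=2
SNF(R) diag = [3, 6] → torsion [3, 6]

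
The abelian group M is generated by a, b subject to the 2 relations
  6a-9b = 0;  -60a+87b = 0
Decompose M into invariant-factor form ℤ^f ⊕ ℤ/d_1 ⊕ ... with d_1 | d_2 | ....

rank_ℚ(R)=2; free=2−2=0
SNF(R) diag = [3, 6] → torsion [3, 6]

Answer: M ≅ ℤ/3 ⊕ ℤ/6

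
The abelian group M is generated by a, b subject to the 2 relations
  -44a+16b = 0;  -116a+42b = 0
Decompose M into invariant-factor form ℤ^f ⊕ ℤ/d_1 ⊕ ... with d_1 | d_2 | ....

rank_ℚ(R)=2; free=2−2=0
SNF(R) diag = [2, 4] → torsion [2, 4]

Answer: M ≅ ℤ/2 ⊕ ℤ/4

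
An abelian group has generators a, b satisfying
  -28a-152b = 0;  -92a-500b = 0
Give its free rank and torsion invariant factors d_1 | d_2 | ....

Answer: M ≅ ℤ/4 ⊕ ℤ/4

Derivation:
rank_ℚ(R)=2; free=2−2=0
SNF(R) diag = [4, 4] → torsion [4, 4]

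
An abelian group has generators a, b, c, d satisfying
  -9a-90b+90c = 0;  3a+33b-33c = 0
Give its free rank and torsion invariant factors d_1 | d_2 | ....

rank_ℚ(R)=2; free=4−2=2
SNF(R) diag = [3, 9] → torsion [3, 9]

Answer: M ≅ ℤ^2 ⊕ ℤ/3 ⊕ ℤ/9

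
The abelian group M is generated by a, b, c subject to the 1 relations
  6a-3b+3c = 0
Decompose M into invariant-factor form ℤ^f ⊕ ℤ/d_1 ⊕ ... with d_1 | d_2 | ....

Answer: M ≅ ℤ^2 ⊕ ℤ/3

Derivation:
rank_ℚ(R)=1; free=3−1=2
SNF(R) diag = [3] → torsion [3]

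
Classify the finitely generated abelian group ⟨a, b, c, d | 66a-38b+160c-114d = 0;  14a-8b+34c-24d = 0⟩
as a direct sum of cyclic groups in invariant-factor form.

rank_ℚ(R)=2; free=4−2=2
SNF(R) diag = [2, 2] → torsion [2, 2]

Answer: M ≅ ℤ^2 ⊕ ℤ/2 ⊕ ℤ/2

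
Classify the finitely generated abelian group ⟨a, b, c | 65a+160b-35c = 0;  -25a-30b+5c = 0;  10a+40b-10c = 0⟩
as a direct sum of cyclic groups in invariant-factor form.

rank_ℚ(R)=3; free=3−3=0
SNF(R) diag = [5, 10, 20] → torsion [5, 10, 20]

Answer: M ≅ ℤ/5 ⊕ ℤ/10 ⊕ ℤ/20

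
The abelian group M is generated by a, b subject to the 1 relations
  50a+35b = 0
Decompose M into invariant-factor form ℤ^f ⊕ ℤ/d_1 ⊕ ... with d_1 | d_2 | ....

Answer: M ≅ ℤ^1 ⊕ ℤ/5

Derivation:
rank_ℚ(R)=1; free=2−1=1
SNF(R) diag = [5] → torsion [5]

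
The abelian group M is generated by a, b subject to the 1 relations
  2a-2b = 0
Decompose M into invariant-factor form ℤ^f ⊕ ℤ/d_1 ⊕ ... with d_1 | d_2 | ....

rank_ℚ(R)=1; free=2−1=1
SNF(R) diag = [2] → torsion [2]

Answer: M ≅ ℤ^1 ⊕ ℤ/2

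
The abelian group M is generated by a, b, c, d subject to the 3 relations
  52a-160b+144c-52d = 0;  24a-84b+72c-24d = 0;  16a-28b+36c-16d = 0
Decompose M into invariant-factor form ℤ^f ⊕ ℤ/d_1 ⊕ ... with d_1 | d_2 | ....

rank_ℚ(R)=3; free=4−3=1
SNF(R) diag = [4, 12, 36] → torsion [4, 12, 36]

Answer: M ≅ ℤ^1 ⊕ ℤ/4 ⊕ ℤ/12 ⊕ ℤ/36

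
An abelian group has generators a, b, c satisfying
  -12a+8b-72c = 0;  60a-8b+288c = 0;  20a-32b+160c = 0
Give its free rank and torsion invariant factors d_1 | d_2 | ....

Answer: M ≅ ℤ/4 ⊕ ℤ/8 ⊕ ℤ/24

Derivation:
rank_ℚ(R)=3; free=3−3=0
SNF(R) diag = [4, 8, 24] → torsion [4, 8, 24]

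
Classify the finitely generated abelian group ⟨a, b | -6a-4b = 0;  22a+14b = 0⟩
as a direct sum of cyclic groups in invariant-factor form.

Answer: M ≅ ℤ/2 ⊕ ℤ/2

Derivation:
rank_ℚ(R)=2; free=2−2=0
SNF(R) diag = [2, 2] → torsion [2, 2]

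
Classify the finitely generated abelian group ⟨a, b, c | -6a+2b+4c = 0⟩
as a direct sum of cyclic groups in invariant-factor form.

Answer: M ≅ ℤ^2 ⊕ ℤ/2

Derivation:
rank_ℚ(R)=1; free=3−1=2
SNF(R) diag = [2] → torsion [2]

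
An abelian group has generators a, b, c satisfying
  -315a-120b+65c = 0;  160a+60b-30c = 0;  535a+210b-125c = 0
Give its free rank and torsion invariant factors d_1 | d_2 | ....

rank_ℚ(R)=3; free=3−3=0
SNF(R) diag = [5, 10, 30] → torsion [5, 10, 30]

Answer: M ≅ ℤ/5 ⊕ ℤ/10 ⊕ ℤ/30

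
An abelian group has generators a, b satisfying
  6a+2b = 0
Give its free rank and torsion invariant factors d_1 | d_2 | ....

rank_ℚ(R)=1; free=2−1=1
SNF(R) diag = [2] → torsion [2]

Answer: M ≅ ℤ^1 ⊕ ℤ/2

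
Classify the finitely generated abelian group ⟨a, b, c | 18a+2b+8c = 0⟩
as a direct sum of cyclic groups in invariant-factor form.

Answer: M ≅ ℤ^2 ⊕ ℤ/2

Derivation:
rank_ℚ(R)=1; free=3−1=2
SNF(R) diag = [2] → torsion [2]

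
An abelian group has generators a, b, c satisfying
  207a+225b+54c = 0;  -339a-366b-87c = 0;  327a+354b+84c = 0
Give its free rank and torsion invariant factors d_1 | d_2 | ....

Answer: M ≅ ℤ/3 ⊕ ℤ/9 ⊕ ℤ/9

Derivation:
rank_ℚ(R)=3; free=3−3=0
SNF(R) diag = [3, 9, 9] → torsion [3, 9, 9]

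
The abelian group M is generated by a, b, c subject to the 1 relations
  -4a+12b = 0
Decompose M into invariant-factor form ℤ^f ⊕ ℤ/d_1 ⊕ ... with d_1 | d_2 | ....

rank_ℚ(R)=1; free=3−1=2
SNF(R) diag = [4] → torsion [4]

Answer: M ≅ ℤ^2 ⊕ ℤ/4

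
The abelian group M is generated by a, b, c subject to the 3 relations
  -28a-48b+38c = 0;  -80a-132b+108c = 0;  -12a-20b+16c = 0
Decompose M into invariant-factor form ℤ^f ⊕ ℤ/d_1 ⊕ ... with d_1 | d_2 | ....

rank_ℚ(R)=3; free=3−3=0
SNF(R) diag = [2, 4, 4] → torsion [2, 4, 4]

Answer: M ≅ ℤ/2 ⊕ ℤ/4 ⊕ ℤ/4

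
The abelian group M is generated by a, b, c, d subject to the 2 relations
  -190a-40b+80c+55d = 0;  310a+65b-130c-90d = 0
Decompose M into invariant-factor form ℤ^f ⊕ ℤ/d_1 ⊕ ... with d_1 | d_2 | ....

rank_ℚ(R)=2; free=4−2=2
SNF(R) diag = [5, 5] → torsion [5, 5]

Answer: M ≅ ℤ^2 ⊕ ℤ/5 ⊕ ℤ/5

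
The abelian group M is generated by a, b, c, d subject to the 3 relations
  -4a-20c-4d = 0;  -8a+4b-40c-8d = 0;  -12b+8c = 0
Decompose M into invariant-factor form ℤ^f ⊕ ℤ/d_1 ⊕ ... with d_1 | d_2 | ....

rank_ℚ(R)=3; free=4−3=1
SNF(R) diag = [4, 4, 8] → torsion [4, 4, 8]

Answer: M ≅ ℤ^1 ⊕ ℤ/4 ⊕ ℤ/4 ⊕ ℤ/8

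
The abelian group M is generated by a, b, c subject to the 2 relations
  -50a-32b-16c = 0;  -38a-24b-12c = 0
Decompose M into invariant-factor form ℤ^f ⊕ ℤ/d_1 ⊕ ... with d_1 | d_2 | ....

Answer: M ≅ ℤ^1 ⊕ ℤ/2 ⊕ ℤ/4

Derivation:
rank_ℚ(R)=2; free=3−2=1
SNF(R) diag = [2, 4] → torsion [2, 4]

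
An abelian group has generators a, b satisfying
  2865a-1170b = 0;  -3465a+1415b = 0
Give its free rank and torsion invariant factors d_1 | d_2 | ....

rank_ℚ(R)=2; free=2−2=0
SNF(R) diag = [5, 15] → torsion [5, 15]

Answer: M ≅ ℤ/5 ⊕ ℤ/15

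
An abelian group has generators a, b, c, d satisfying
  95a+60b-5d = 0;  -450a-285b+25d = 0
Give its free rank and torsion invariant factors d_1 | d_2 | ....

rank_ℚ(R)=2; free=4−2=2
SNF(R) diag = [5, 5] → torsion [5, 5]

Answer: M ≅ ℤ^2 ⊕ ℤ/5 ⊕ ℤ/5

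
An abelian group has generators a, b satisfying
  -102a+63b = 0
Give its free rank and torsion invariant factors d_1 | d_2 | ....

Answer: M ≅ ℤ^1 ⊕ ℤ/3

Derivation:
rank_ℚ(R)=1; free=2−1=1
SNF(R) diag = [3] → torsion [3]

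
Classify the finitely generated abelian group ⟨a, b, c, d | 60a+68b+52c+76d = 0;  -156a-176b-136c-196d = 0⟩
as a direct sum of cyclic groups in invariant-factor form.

Answer: M ≅ ℤ^2 ⊕ ℤ/4 ⊕ ℤ/12

Derivation:
rank_ℚ(R)=2; free=4−2=2
SNF(R) diag = [4, 12] → torsion [4, 12]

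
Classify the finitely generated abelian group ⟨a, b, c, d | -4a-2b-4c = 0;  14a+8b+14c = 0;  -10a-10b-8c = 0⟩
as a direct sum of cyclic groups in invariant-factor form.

Answer: M ≅ ℤ^1 ⊕ ℤ/2 ⊕ ℤ/2 ⊕ ℤ/2

Derivation:
rank_ℚ(R)=3; free=4−3=1
SNF(R) diag = [2, 2, 2] → torsion [2, 2, 2]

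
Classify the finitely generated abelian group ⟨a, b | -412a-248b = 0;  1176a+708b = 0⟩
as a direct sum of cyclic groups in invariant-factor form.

rank_ℚ(R)=2; free=2−2=0
SNF(R) diag = [4, 12] → torsion [4, 12]

Answer: M ≅ ℤ/4 ⊕ ℤ/12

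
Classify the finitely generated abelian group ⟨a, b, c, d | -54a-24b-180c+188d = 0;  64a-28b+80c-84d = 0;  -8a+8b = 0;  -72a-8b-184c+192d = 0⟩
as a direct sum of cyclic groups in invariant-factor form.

Answer: M ≅ ℤ/2 ⊕ ℤ/4 ⊕ ℤ/8 ⊕ ℤ/8

Derivation:
rank_ℚ(R)=4; free=4−4=0
SNF(R) diag = [2, 4, 8, 8] → torsion [2, 4, 8, 8]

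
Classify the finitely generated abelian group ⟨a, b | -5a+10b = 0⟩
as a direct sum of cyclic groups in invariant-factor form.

rank_ℚ(R)=1; free=2−1=1
SNF(R) diag = [5] → torsion [5]

Answer: M ≅ ℤ^1 ⊕ ℤ/5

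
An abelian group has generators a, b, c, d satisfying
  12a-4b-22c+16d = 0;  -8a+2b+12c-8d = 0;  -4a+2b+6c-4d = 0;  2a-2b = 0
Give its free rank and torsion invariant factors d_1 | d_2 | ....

Answer: M ≅ ℤ/2 ⊕ ℤ/2 ⊕ ℤ/2 ⊕ ℤ/4

Derivation:
rank_ℚ(R)=4; free=4−4=0
SNF(R) diag = [2, 2, 2, 4] → torsion [2, 2, 2, 4]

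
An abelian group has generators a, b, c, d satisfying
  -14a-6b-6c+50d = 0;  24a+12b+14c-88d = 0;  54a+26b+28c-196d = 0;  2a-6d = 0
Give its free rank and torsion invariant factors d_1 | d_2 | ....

rank_ℚ(R)=4; free=4−4=0
SNF(R) diag = [2, 2, 2, 2] → torsion [2, 2, 2, 2]

Answer: M ≅ ℤ/2 ⊕ ℤ/2 ⊕ ℤ/2 ⊕ ℤ/2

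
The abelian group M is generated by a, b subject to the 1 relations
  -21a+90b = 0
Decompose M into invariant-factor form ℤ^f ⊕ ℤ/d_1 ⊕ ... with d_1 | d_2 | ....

Answer: M ≅ ℤ^1 ⊕ ℤ/3

Derivation:
rank_ℚ(R)=1; free=2−1=1
SNF(R) diag = [3] → torsion [3]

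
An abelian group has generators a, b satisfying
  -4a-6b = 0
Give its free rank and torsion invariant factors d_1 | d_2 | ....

Answer: M ≅ ℤ^1 ⊕ ℤ/2

Derivation:
rank_ℚ(R)=1; free=2−1=1
SNF(R) diag = [2] → torsion [2]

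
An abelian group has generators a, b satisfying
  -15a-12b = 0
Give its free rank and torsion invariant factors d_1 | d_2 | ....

rank_ℚ(R)=1; free=2−1=1
SNF(R) diag = [3] → torsion [3]

Answer: M ≅ ℤ^1 ⊕ ℤ/3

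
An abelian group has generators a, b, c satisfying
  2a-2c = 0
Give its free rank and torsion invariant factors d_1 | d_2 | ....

Answer: M ≅ ℤ^2 ⊕ ℤ/2

Derivation:
rank_ℚ(R)=1; free=3−1=2
SNF(R) diag = [2] → torsion [2]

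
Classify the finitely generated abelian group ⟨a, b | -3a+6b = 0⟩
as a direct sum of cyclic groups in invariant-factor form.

Answer: M ≅ ℤ^1 ⊕ ℤ/3

Derivation:
rank_ℚ(R)=1; free=2−1=1
SNF(R) diag = [3] → torsion [3]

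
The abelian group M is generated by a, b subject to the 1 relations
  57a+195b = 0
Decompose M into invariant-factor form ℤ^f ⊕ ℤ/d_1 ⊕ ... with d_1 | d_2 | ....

rank_ℚ(R)=1; free=2−1=1
SNF(R) diag = [3] → torsion [3]

Answer: M ≅ ℤ^1 ⊕ ℤ/3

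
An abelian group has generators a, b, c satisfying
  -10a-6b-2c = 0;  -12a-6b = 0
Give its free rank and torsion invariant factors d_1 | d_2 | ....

Answer: M ≅ ℤ^1 ⊕ ℤ/2 ⊕ ℤ/6

Derivation:
rank_ℚ(R)=2; free=3−2=1
SNF(R) diag = [2, 6] → torsion [2, 6]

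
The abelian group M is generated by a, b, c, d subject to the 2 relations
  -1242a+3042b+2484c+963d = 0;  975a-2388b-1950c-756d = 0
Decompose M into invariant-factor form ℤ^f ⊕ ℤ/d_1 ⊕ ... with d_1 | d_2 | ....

rank_ℚ(R)=2; free=4−2=2
SNF(R) diag = [3, 9] → torsion [3, 9]

Answer: M ≅ ℤ^2 ⊕ ℤ/3 ⊕ ℤ/9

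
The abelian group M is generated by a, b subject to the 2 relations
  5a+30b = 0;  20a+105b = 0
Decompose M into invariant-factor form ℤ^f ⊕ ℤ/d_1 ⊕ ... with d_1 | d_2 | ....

rank_ℚ(R)=2; free=2−2=0
SNF(R) diag = [5, 15] → torsion [5, 15]

Answer: M ≅ ℤ/5 ⊕ ℤ/15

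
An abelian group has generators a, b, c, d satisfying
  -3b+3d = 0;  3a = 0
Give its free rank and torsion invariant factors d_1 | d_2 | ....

rank_ℚ(R)=2; free=4−2=2
SNF(R) diag = [3, 3] → torsion [3, 3]

Answer: M ≅ ℤ^2 ⊕ ℤ/3 ⊕ ℤ/3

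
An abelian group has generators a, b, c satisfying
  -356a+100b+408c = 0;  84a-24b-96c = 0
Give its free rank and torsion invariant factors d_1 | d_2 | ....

rank_ℚ(R)=2; free=3−2=1
SNF(R) diag = [4, 12] → torsion [4, 12]

Answer: M ≅ ℤ^1 ⊕ ℤ/4 ⊕ ℤ/12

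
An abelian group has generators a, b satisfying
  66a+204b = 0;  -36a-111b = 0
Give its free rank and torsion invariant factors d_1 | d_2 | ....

Answer: M ≅ ℤ/3 ⊕ ℤ/6

Derivation:
rank_ℚ(R)=2; free=2−2=0
SNF(R) diag = [3, 6] → torsion [3, 6]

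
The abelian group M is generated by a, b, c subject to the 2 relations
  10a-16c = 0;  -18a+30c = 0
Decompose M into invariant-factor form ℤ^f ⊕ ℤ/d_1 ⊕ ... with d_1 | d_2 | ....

Answer: M ≅ ℤ^1 ⊕ ℤ/2 ⊕ ℤ/6

Derivation:
rank_ℚ(R)=2; free=3−2=1
SNF(R) diag = [2, 6] → torsion [2, 6]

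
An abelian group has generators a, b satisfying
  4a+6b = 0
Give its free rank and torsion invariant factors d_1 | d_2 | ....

rank_ℚ(R)=1; free=2−1=1
SNF(R) diag = [2] → torsion [2]

Answer: M ≅ ℤ^1 ⊕ ℤ/2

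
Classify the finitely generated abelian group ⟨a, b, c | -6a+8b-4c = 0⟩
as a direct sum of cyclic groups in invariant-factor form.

Answer: M ≅ ℤ^2 ⊕ ℤ/2

Derivation:
rank_ℚ(R)=1; free=3−1=2
SNF(R) diag = [2] → torsion [2]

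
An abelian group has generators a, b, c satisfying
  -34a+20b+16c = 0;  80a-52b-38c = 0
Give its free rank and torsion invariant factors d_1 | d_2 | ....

rank_ℚ(R)=2; free=3−2=1
SNF(R) diag = [2, 6] → torsion [2, 6]

Answer: M ≅ ℤ^1 ⊕ ℤ/2 ⊕ ℤ/6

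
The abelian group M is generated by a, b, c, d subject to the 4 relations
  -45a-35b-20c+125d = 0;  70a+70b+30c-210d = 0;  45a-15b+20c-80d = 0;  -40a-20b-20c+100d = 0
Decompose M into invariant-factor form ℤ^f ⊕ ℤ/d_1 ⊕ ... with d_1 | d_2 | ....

rank_ℚ(R)=4; free=4−4=0
SNF(R) diag = [5, 5, 10, 20] → torsion [5, 5, 10, 20]

Answer: M ≅ ℤ/5 ⊕ ℤ/5 ⊕ ℤ/10 ⊕ ℤ/20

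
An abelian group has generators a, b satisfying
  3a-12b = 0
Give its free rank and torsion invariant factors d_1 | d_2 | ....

Answer: M ≅ ℤ^1 ⊕ ℤ/3

Derivation:
rank_ℚ(R)=1; free=2−1=1
SNF(R) diag = [3] → torsion [3]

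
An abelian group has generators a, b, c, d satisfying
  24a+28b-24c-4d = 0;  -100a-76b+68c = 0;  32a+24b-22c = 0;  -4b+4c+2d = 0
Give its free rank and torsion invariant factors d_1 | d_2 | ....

Answer: M ≅ ℤ/2 ⊕ ℤ/2 ⊕ ℤ/4 ⊕ ℤ/4

Derivation:
rank_ℚ(R)=4; free=4−4=0
SNF(R) diag = [2, 2, 4, 4] → torsion [2, 2, 4, 4]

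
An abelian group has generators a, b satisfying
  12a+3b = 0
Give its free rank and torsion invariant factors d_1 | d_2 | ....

Answer: M ≅ ℤ^1 ⊕ ℤ/3

Derivation:
rank_ℚ(R)=1; free=2−1=1
SNF(R) diag = [3] → torsion [3]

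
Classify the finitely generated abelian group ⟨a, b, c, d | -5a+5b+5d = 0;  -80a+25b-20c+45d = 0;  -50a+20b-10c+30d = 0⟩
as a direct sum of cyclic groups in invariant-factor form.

rank_ℚ(R)=3; free=4−3=1
SNF(R) diag = [5, 5, 10] → torsion [5, 5, 10]

Answer: M ≅ ℤ^1 ⊕ ℤ/5 ⊕ ℤ/5 ⊕ ℤ/10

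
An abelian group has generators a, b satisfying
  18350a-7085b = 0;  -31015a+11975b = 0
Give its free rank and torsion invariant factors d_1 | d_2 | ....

rank_ℚ(R)=2; free=2−2=0
SNF(R) diag = [5, 5] → torsion [5, 5]

Answer: M ≅ ℤ/5 ⊕ ℤ/5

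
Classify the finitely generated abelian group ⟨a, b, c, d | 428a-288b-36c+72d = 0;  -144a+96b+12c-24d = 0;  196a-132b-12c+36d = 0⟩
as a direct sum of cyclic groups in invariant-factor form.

rank_ℚ(R)=3; free=4−3=1
SNF(R) diag = [4, 12, 12] → torsion [4, 12, 12]

Answer: M ≅ ℤ^1 ⊕ ℤ/4 ⊕ ℤ/12 ⊕ ℤ/12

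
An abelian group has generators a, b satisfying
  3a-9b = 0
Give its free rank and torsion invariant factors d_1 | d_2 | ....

rank_ℚ(R)=1; free=2−1=1
SNF(R) diag = [3] → torsion [3]

Answer: M ≅ ℤ^1 ⊕ ℤ/3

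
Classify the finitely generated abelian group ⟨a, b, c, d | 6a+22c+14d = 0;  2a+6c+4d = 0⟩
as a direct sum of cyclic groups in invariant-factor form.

Answer: M ≅ ℤ^2 ⊕ ℤ/2 ⊕ ℤ/2

Derivation:
rank_ℚ(R)=2; free=4−2=2
SNF(R) diag = [2, 2] → torsion [2, 2]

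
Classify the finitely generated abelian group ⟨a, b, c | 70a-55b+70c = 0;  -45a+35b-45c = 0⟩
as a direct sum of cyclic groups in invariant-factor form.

Answer: M ≅ ℤ^1 ⊕ ℤ/5 ⊕ ℤ/5

Derivation:
rank_ℚ(R)=2; free=3−2=1
SNF(R) diag = [5, 5] → torsion [5, 5]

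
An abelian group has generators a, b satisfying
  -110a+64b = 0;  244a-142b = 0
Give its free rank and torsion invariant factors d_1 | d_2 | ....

Answer: M ≅ ℤ/2 ⊕ ℤ/2

Derivation:
rank_ℚ(R)=2; free=2−2=0
SNF(R) diag = [2, 2] → torsion [2, 2]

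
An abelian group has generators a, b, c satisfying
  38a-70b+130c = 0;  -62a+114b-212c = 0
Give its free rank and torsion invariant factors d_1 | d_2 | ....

Answer: M ≅ ℤ^1 ⊕ ℤ/2 ⊕ ℤ/2

Derivation:
rank_ℚ(R)=2; free=3−2=1
SNF(R) diag = [2, 2] → torsion [2, 2]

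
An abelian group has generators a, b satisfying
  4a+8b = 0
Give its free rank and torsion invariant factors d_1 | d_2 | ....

Answer: M ≅ ℤ^1 ⊕ ℤ/4

Derivation:
rank_ℚ(R)=1; free=2−1=1
SNF(R) diag = [4] → torsion [4]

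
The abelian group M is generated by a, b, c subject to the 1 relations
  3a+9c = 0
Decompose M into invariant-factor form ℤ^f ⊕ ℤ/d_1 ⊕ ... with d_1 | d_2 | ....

rank_ℚ(R)=1; free=3−1=2
SNF(R) diag = [3] → torsion [3]

Answer: M ≅ ℤ^2 ⊕ ℤ/3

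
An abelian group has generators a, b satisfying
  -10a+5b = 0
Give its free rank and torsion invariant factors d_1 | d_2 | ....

rank_ℚ(R)=1; free=2−1=1
SNF(R) diag = [5] → torsion [5]

Answer: M ≅ ℤ^1 ⊕ ℤ/5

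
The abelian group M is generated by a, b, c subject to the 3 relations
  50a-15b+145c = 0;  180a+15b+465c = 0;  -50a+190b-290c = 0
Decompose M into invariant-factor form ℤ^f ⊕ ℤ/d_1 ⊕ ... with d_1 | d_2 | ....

Answer: M ≅ ℤ/5 ⊕ ℤ/10 ⊕ ℤ/30

Derivation:
rank_ℚ(R)=3; free=3−3=0
SNF(R) diag = [5, 10, 30] → torsion [5, 10, 30]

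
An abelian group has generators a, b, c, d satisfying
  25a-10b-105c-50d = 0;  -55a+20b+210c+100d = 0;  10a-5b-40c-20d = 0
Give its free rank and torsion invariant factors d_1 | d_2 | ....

rank_ℚ(R)=3; free=4−3=1
SNF(R) diag = [5, 5, 5] → torsion [5, 5, 5]

Answer: M ≅ ℤ^1 ⊕ ℤ/5 ⊕ ℤ/5 ⊕ ℤ/5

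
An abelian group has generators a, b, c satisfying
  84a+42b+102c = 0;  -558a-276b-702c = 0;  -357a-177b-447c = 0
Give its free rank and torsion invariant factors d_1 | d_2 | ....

Answer: M ≅ ℤ/3 ⊕ ℤ/6 ⊕ ℤ/18

Derivation:
rank_ℚ(R)=3; free=3−3=0
SNF(R) diag = [3, 6, 18] → torsion [3, 6, 18]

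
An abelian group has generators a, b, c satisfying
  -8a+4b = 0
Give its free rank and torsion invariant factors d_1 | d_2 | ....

rank_ℚ(R)=1; free=3−1=2
SNF(R) diag = [4] → torsion [4]

Answer: M ≅ ℤ^2 ⊕ ℤ/4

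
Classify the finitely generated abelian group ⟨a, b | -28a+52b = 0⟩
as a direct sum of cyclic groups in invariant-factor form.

rank_ℚ(R)=1; free=2−1=1
SNF(R) diag = [4] → torsion [4]

Answer: M ≅ ℤ^1 ⊕ ℤ/4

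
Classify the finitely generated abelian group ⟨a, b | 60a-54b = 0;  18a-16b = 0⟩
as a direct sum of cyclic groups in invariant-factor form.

Answer: M ≅ ℤ/2 ⊕ ℤ/6

Derivation:
rank_ℚ(R)=2; free=2−2=0
SNF(R) diag = [2, 6] → torsion [2, 6]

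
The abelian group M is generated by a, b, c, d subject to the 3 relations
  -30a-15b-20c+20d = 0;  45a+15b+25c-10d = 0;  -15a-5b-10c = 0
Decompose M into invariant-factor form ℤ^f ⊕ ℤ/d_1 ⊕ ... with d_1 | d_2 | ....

rank_ℚ(R)=3; free=4−3=1
SNF(R) diag = [5, 5, 15] → torsion [5, 5, 15]

Answer: M ≅ ℤ^1 ⊕ ℤ/5 ⊕ ℤ/5 ⊕ ℤ/15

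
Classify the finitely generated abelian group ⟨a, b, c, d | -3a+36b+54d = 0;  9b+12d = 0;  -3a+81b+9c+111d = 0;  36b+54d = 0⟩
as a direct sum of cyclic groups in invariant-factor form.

Answer: M ≅ ℤ/3 ⊕ ℤ/3 ⊕ ℤ/9 ⊕ ℤ/18

Derivation:
rank_ℚ(R)=4; free=4−4=0
SNF(R) diag = [3, 3, 9, 18] → torsion [3, 3, 9, 18]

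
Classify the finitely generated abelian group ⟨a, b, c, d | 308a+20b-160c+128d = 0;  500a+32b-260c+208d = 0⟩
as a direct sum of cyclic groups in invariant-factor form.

rank_ℚ(R)=2; free=4−2=2
SNF(R) diag = [4, 4] → torsion [4, 4]

Answer: M ≅ ℤ^2 ⊕ ℤ/4 ⊕ ℤ/4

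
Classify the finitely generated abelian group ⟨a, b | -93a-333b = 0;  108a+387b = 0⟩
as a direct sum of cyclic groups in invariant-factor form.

Answer: M ≅ ℤ/3 ⊕ ℤ/9

Derivation:
rank_ℚ(R)=2; free=2−2=0
SNF(R) diag = [3, 9] → torsion [3, 9]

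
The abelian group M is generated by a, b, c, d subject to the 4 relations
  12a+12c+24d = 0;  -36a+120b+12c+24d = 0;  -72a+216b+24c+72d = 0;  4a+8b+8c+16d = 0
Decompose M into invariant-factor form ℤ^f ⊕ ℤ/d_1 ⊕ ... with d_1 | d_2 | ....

rank_ℚ(R)=4; free=4−4=0
SNF(R) diag = [4, 12, 24, 24] → torsion [4, 12, 24, 24]

Answer: M ≅ ℤ/4 ⊕ ℤ/12 ⊕ ℤ/24 ⊕ ℤ/24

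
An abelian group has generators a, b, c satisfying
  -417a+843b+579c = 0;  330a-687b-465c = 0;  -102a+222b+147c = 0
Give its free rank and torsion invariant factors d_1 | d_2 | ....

Answer: M ≅ ℤ/3 ⊕ ℤ/9 ⊕ ℤ/9

Derivation:
rank_ℚ(R)=3; free=3−3=0
SNF(R) diag = [3, 9, 9] → torsion [3, 9, 9]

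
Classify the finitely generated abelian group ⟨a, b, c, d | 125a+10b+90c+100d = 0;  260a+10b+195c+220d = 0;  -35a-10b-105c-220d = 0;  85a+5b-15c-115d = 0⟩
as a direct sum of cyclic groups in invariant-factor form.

Answer: M ≅ ℤ/5 ⊕ ℤ/15 ⊕ ℤ/45 ⊕ ℤ/90

Derivation:
rank_ℚ(R)=4; free=4−4=0
SNF(R) diag = [5, 15, 45, 90] → torsion [5, 15, 45, 90]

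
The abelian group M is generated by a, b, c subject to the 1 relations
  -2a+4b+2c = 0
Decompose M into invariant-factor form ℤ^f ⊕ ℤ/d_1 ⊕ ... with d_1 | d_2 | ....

Answer: M ≅ ℤ^2 ⊕ ℤ/2

Derivation:
rank_ℚ(R)=1; free=3−1=2
SNF(R) diag = [2] → torsion [2]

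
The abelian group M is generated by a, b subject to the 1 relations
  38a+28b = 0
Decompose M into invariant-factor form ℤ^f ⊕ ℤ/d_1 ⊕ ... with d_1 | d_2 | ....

rank_ℚ(R)=1; free=2−1=1
SNF(R) diag = [2] → torsion [2]

Answer: M ≅ ℤ^1 ⊕ ℤ/2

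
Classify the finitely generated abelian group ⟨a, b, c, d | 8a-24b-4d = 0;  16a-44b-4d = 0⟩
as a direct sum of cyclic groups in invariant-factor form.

rank_ℚ(R)=2; free=4−2=2
SNF(R) diag = [4, 4] → torsion [4, 4]

Answer: M ≅ ℤ^2 ⊕ ℤ/4 ⊕ ℤ/4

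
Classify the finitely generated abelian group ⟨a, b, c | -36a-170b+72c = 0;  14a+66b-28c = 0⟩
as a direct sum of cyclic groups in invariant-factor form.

Answer: M ≅ ℤ^1 ⊕ ℤ/2 ⊕ ℤ/2

Derivation:
rank_ℚ(R)=2; free=3−2=1
SNF(R) diag = [2, 2] → torsion [2, 2]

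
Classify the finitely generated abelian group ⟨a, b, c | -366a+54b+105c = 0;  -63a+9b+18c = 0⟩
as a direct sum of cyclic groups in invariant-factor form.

Answer: M ≅ ℤ^1 ⊕ ℤ/3 ⊕ ℤ/9

Derivation:
rank_ℚ(R)=2; free=3−2=1
SNF(R) diag = [3, 9] → torsion [3, 9]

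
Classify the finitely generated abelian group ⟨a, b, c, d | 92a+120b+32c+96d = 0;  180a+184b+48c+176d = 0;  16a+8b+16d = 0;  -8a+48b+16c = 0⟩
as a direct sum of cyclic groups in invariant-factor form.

rank_ℚ(R)=4; free=4−4=0
SNF(R) diag = [4, 8, 16, 48] → torsion [4, 8, 16, 48]

Answer: M ≅ ℤ/4 ⊕ ℤ/8 ⊕ ℤ/16 ⊕ ℤ/48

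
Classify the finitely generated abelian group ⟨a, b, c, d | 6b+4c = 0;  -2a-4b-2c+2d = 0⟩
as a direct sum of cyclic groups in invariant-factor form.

rank_ℚ(R)=2; free=4−2=2
SNF(R) diag = [2, 2] → torsion [2, 2]

Answer: M ≅ ℤ^2 ⊕ ℤ/2 ⊕ ℤ/2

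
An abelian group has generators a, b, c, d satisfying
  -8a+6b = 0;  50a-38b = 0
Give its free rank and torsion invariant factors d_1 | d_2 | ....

Answer: M ≅ ℤ^2 ⊕ ℤ/2 ⊕ ℤ/2

Derivation:
rank_ℚ(R)=2; free=4−2=2
SNF(R) diag = [2, 2] → torsion [2, 2]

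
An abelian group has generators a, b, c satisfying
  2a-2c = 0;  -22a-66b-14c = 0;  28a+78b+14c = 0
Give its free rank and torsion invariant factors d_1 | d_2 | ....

rank_ℚ(R)=3; free=3−3=0
SNF(R) diag = [2, 6, 6] → torsion [2, 6, 6]

Answer: M ≅ ℤ/2 ⊕ ℤ/6 ⊕ ℤ/6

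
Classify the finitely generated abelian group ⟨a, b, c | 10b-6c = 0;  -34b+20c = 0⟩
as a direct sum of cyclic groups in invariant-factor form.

rank_ℚ(R)=2; free=3−2=1
SNF(R) diag = [2, 2] → torsion [2, 2]

Answer: M ≅ ℤ^1 ⊕ ℤ/2 ⊕ ℤ/2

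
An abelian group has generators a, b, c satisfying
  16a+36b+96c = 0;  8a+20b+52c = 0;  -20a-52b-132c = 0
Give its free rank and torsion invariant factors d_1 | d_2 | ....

rank_ℚ(R)=3; free=3−3=0
SNF(R) diag = [4, 4, 4] → torsion [4, 4, 4]

Answer: M ≅ ℤ/4 ⊕ ℤ/4 ⊕ ℤ/4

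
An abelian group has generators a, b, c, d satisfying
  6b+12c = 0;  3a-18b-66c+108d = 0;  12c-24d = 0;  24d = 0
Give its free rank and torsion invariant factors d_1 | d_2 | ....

rank_ℚ(R)=4; free=4−4=0
SNF(R) diag = [3, 6, 12, 24] → torsion [3, 6, 12, 24]

Answer: M ≅ ℤ/3 ⊕ ℤ/6 ⊕ ℤ/12 ⊕ ℤ/24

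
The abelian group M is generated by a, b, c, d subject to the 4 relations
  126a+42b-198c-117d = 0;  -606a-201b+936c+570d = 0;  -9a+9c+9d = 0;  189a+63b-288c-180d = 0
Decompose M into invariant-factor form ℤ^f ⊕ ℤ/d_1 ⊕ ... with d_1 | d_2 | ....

rank_ℚ(R)=4; free=4−4=0
SNF(R) diag = [3, 3, 9, 9] → torsion [3, 3, 9, 9]

Answer: M ≅ ℤ/3 ⊕ ℤ/3 ⊕ ℤ/9 ⊕ ℤ/9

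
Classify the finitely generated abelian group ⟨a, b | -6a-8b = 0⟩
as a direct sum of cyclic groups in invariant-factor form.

Answer: M ≅ ℤ^1 ⊕ ℤ/2

Derivation:
rank_ℚ(R)=1; free=2−1=1
SNF(R) diag = [2] → torsion [2]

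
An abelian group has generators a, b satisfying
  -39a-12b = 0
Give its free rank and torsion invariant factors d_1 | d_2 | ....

rank_ℚ(R)=1; free=2−1=1
SNF(R) diag = [3] → torsion [3]

Answer: M ≅ ℤ^1 ⊕ ℤ/3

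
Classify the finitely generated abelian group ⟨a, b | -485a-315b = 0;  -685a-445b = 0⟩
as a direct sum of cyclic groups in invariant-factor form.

Answer: M ≅ ℤ/5 ⊕ ℤ/10

Derivation:
rank_ℚ(R)=2; free=2−2=0
SNF(R) diag = [5, 10] → torsion [5, 10]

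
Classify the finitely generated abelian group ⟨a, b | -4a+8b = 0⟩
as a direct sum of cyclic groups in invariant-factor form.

rank_ℚ(R)=1; free=2−1=1
SNF(R) diag = [4] → torsion [4]

Answer: M ≅ ℤ^1 ⊕ ℤ/4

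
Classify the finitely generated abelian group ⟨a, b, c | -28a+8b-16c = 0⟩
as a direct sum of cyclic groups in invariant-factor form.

Answer: M ≅ ℤ^2 ⊕ ℤ/4

Derivation:
rank_ℚ(R)=1; free=3−1=2
SNF(R) diag = [4] → torsion [4]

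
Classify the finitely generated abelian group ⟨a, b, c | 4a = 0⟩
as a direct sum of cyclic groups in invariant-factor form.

rank_ℚ(R)=1; free=3−1=2
SNF(R) diag = [4] → torsion [4]

Answer: M ≅ ℤ^2 ⊕ ℤ/4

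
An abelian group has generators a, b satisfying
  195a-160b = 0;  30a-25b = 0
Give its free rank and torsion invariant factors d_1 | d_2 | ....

rank_ℚ(R)=2; free=2−2=0
SNF(R) diag = [5, 15] → torsion [5, 15]

Answer: M ≅ ℤ/5 ⊕ ℤ/15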